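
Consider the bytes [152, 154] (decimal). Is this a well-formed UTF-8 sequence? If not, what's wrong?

Byte 0x98 = 10011000 has the form 10xxxxxx — a continuation byte — but there is no preceding leading byte.

invalid (continuation byte with no leading byte)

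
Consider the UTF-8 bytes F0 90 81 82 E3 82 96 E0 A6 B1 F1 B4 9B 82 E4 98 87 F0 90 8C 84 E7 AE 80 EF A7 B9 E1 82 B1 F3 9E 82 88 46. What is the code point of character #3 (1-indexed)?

U+09B1

Offset 0: leading byte 0xF0 = 11110000 → 4-byte char #1 = F0 90 81 82.
Offset 4: leading byte 0xE3 = 11100011 → 3-byte char #2 = E3 82 96.
Offset 7: leading byte 0xE0 = 11100000 → 3-byte char #3 = E0 A6 B1.
Leading byte 0xE0 = 11100000 matches 1110xxxx → 3-byte sequence.
Byte 1: 0xE0 = 11100000, payload 0000 (4 bits).
Byte 2: 0xA6 = 10100110 (10xxxxxx ✓), payload 100110.
Byte 3: 0xB1 = 10110001 (10xxxxxx ✓), payload 110001.
Concatenate: 0000100110110001 = 0x9B1 (16 bits → U+09B1).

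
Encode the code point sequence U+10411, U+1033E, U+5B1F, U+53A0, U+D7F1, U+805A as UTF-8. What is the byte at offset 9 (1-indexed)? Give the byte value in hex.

1-indexed offset 9 is 0-indexed offset 8.
U+10411 → 4-byte form F0 90 90 91 at offsets 0–3.
U+1033E → 4-byte form F0 90 8C BE at offsets 4–7.
U+5B1F → 3-byte form E5 AC 9F at offsets 8–10.
Offset 8 falls in char 3's range; it's byte 1 of E5 AC 9F = 0xE5.

0xE5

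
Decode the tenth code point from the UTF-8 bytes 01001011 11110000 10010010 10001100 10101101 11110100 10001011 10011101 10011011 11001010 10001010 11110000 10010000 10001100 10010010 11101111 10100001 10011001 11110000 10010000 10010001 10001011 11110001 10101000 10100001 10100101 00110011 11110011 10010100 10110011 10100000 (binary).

Offset 0: leading byte 0x4B = 01001011 → 1-byte char #1 = 4B.
Offset 1: leading byte 0xF0 = 11110000 → 4-byte char #2 = F0 92 8C AD.
Offset 5: leading byte 0xF4 = 11110100 → 4-byte char #3 = F4 8B 9D 9B.
Offset 9: leading byte 0xCA = 11001010 → 2-byte char #4 = CA 8A.
Offset 11: leading byte 0xF0 = 11110000 → 4-byte char #5 = F0 90 8C 92.
Offset 15: leading byte 0xEF = 11101111 → 3-byte char #6 = EF A1 99.
Offset 18: leading byte 0xF0 = 11110000 → 4-byte char #7 = F0 90 91 8B.
Offset 22: leading byte 0xF1 = 11110001 → 4-byte char #8 = F1 A8 A1 A5.
Offset 26: leading byte 0x33 = 00110011 → 1-byte char #9 = 33.
Offset 27: leading byte 0xF3 = 11110011 → 4-byte char #10 = F3 94 B3 A0.
Leading byte 0xF3 = 11110011 matches 11110xxx → 4-byte sequence.
Byte 1: 0xF3 = 11110011, payload 011 (3 bits).
Byte 2: 0x94 = 10010100 (10xxxxxx ✓), payload 010100.
Byte 3: 0xB3 = 10110011 (10xxxxxx ✓), payload 110011.
Byte 4: 0xA0 = 10100000 (10xxxxxx ✓), payload 100000.
Concatenate: 011010100110011100000 = 0xD4CE0 (21 bits → U+D4CE0).

U+D4CE0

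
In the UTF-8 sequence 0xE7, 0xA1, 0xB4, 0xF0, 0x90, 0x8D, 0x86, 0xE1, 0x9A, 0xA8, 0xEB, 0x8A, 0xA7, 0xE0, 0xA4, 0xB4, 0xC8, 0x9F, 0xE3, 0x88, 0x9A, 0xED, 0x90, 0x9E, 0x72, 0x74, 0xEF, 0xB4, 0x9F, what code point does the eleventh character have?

Offset 0: leading byte 0xE7 = 11100111 → 3-byte char #1 = E7 A1 B4.
Offset 3: leading byte 0xF0 = 11110000 → 4-byte char #2 = F0 90 8D 86.
Offset 7: leading byte 0xE1 = 11100001 → 3-byte char #3 = E1 9A A8.
Offset 10: leading byte 0xEB = 11101011 → 3-byte char #4 = EB 8A A7.
Offset 13: leading byte 0xE0 = 11100000 → 3-byte char #5 = E0 A4 B4.
Offset 16: leading byte 0xC8 = 11001000 → 2-byte char #6 = C8 9F.
Offset 18: leading byte 0xE3 = 11100011 → 3-byte char #7 = E3 88 9A.
Offset 21: leading byte 0xED = 11101101 → 3-byte char #8 = ED 90 9E.
Offset 24: leading byte 0x72 = 01110010 → 1-byte char #9 = 72.
Offset 25: leading byte 0x74 = 01110100 → 1-byte char #10 = 74.
Offset 26: leading byte 0xEF = 11101111 → 3-byte char #11 = EF B4 9F.
Leading byte 0xEF = 11101111 matches 1110xxxx → 3-byte sequence.
Byte 1: 0xEF = 11101111, payload 1111 (4 bits).
Byte 2: 0xB4 = 10110100 (10xxxxxx ✓), payload 110100.
Byte 3: 0x9F = 10011111 (10xxxxxx ✓), payload 011111.
Concatenate: 1111110100011111 = 0xFD1F (16 bits → U+FD1F).

U+FD1F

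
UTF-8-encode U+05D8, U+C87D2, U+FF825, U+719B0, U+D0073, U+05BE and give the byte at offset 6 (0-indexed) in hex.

0xF3

U+05D8 → 2-byte form D7 98 at offsets 0–1.
U+C87D2 → 4-byte form F3 88 9F 92 at offsets 2–5.
U+FF825 → 4-byte form F3 BF A0 A5 at offsets 6–9.
Offset 6 falls in char 3's range; it's byte 1 of F3 BF A0 A5 = 0xF3.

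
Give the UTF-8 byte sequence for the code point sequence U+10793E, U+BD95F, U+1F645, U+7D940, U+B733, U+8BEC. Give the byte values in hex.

F4 87 A4 BE F2 BD A5 9F F0 9F 99 85 F1 BD A5 80 EB 9C B3 E8 AF AC

U+10793E: 4-byte form → F4 87 A4 BE.
U+BD95F: 4-byte form → F2 BD A5 9F.
U+1F645: 4-byte form → F0 9F 99 85.
U+7D940: 4-byte form → F1 BD A5 80.
U+B733: 3-byte form → EB 9C B3.
U+8BEC: 3-byte form → E8 AF AC.
Concatenated (22 bytes): F4 87 A4 BE F2 BD A5 9F F0 9F 99 85 F1 BD A5 80 EB 9C B3 E8 AF AC.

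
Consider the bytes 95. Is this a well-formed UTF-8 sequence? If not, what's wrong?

invalid (continuation byte with no leading byte)

Byte 0x95 = 10010101 has the form 10xxxxxx — a continuation byte — but there is no preceding leading byte.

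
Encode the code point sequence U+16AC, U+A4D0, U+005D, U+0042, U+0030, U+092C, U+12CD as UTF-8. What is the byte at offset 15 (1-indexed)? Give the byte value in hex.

0x8D

1-indexed offset 15 is 0-indexed offset 14.
U+16AC → 3-byte form E1 9A AC at offsets 0–2.
U+A4D0 → 3-byte form EA 93 90 at offsets 3–5.
U+005D → 1-byte form 5D at offsets 6–6.
U+0042 → 1-byte form 42 at offsets 7–7.
U+0030 → 1-byte form 30 at offsets 8–8.
U+092C → 3-byte form E0 A4 AC at offsets 9–11.
U+12CD → 3-byte form E1 8B 8D at offsets 12–14.
Offset 14 falls in char 7's range; it's byte 3 of E1 8B 8D = 0x8D.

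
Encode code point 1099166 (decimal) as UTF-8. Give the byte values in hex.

F4 8C 96 9E

U+10C59E = 0x10C59E = 1099166 decimal. In range U+10000–U+10FFFF → 4-byte form: 11110xxx 10xxxxxx 10xxxxxx 10xxxxxx.
Binary (21 bits): 100001100010110011110.
Split 3+6+6+6: 100 | 001100 | 010110 | 011110.
Byte 1: 11110100 = 0xF4.
Byte 2: 10001100 = 0x8C.
Byte 3: 10010110 = 0x96.
Byte 4: 10011110 = 0x9E.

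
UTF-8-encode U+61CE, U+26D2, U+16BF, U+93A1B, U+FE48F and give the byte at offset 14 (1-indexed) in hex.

0xF3

1-indexed offset 14 is 0-indexed offset 13.
U+61CE → 3-byte form E6 87 8E at offsets 0–2.
U+26D2 → 3-byte form E2 9B 92 at offsets 3–5.
U+16BF → 3-byte form E1 9A BF at offsets 6–8.
U+93A1B → 4-byte form F2 93 A8 9B at offsets 9–12.
U+FE48F → 4-byte form F3 BE 92 8F at offsets 13–16.
Offset 13 falls in char 5's range; it's byte 1 of F3 BE 92 8F = 0xF3.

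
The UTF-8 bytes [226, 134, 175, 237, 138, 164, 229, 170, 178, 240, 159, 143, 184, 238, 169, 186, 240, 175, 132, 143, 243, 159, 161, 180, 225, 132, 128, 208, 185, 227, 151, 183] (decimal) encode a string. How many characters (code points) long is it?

10

Byte at offset 0: 0xE2 = 11100010 → 3-byte char (#1). Advance 3.
Byte at offset 3: 0xED = 11101101 → 3-byte char (#2). Advance 3.
Byte at offset 6: 0xE5 = 11100101 → 3-byte char (#3). Advance 3.
Byte at offset 9: 0xF0 = 11110000 → 4-byte char (#4). Advance 4.
Byte at offset 13: 0xEE = 11101110 → 3-byte char (#5). Advance 3.
Byte at offset 16: 0xF0 = 11110000 → 4-byte char (#6). Advance 4.
Byte at offset 20: 0xF3 = 11110011 → 4-byte char (#7). Advance 4.
Byte at offset 24: 0xE1 = 11100001 → 3-byte char (#8). Advance 3.
Byte at offset 27: 0xD0 = 11010000 → 2-byte char (#9). Advance 2.
Byte at offset 29: 0xE3 = 11100011 → 3-byte char (#10). Advance 3.
Reached end at offset 32 after 10 code points.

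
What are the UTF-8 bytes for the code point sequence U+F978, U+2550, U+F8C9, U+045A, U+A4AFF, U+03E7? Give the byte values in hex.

EF A5 B8 E2 95 90 EF A3 89 D1 9A F2 A4 AB BF CF A7

U+F978: 3-byte form → EF A5 B8.
U+2550: 3-byte form → E2 95 90.
U+F8C9: 3-byte form → EF A3 89.
U+045A: 2-byte form → D1 9A.
U+A4AFF: 4-byte form → F2 A4 AB BF.
U+03E7: 2-byte form → CF A7.
Concatenated (17 bytes): EF A5 B8 E2 95 90 EF A3 89 D1 9A F2 A4 AB BF CF A7.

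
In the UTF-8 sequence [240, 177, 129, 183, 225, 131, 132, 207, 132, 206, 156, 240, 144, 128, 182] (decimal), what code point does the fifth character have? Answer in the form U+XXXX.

U+10036

Offset 0: leading byte 0xF0 = 11110000 → 4-byte char #1 = F0 B1 81 B7.
Offset 4: leading byte 0xE1 = 11100001 → 3-byte char #2 = E1 83 84.
Offset 7: leading byte 0xCF = 11001111 → 2-byte char #3 = CF 84.
Offset 9: leading byte 0xCE = 11001110 → 2-byte char #4 = CE 9C.
Offset 11: leading byte 0xF0 = 11110000 → 4-byte char #5 = F0 90 80 B6.
Leading byte 0xF0 = 11110000 matches 11110xxx → 4-byte sequence.
Byte 1: 0xF0 = 11110000, payload 000 (3 bits).
Byte 2: 0x90 = 10010000 (10xxxxxx ✓), payload 010000.
Byte 3: 0x80 = 10000000 (10xxxxxx ✓), payload 000000.
Byte 4: 0xB6 = 10110110 (10xxxxxx ✓), payload 110110.
Concatenate: 000010000000000110110 = 0x10036 (21 bits → U+10036).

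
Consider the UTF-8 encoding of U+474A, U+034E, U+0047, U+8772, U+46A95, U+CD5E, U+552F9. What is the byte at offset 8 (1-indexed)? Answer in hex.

0x9D

1-indexed offset 8 is 0-indexed offset 7.
U+474A → 3-byte form E4 9D 8A at offsets 0–2.
U+034E → 2-byte form CD 8E at offsets 3–4.
U+0047 → 1-byte form 47 at offsets 5–5.
U+8772 → 3-byte form E8 9D B2 at offsets 6–8.
Offset 7 falls in char 4's range; it's byte 2 of E8 9D B2 = 0x9D.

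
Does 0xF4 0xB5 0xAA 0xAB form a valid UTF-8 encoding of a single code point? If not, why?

Leading byte 0xF4 = 11110100 → 4-byte form.
Payload = 0x135AAB, which exceeds U+10FFFF, the maximum Unicode code point. (Leading bytes F5–FF, or F4 followed by ≥ 0x90, are invalid.)

invalid (encodes a value above U+10FFFF)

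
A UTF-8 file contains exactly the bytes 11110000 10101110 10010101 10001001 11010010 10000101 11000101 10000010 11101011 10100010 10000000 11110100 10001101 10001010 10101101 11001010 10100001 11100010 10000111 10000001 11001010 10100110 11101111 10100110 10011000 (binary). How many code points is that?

Byte at offset 0: 0xF0 = 11110000 → 4-byte char (#1). Advance 4.
Byte at offset 4: 0xD2 = 11010010 → 2-byte char (#2). Advance 2.
Byte at offset 6: 0xC5 = 11000101 → 2-byte char (#3). Advance 2.
Byte at offset 8: 0xEB = 11101011 → 3-byte char (#4). Advance 3.
Byte at offset 11: 0xF4 = 11110100 → 4-byte char (#5). Advance 4.
Byte at offset 15: 0xCA = 11001010 → 2-byte char (#6). Advance 2.
Byte at offset 17: 0xE2 = 11100010 → 3-byte char (#7). Advance 3.
Byte at offset 20: 0xCA = 11001010 → 2-byte char (#8). Advance 2.
Byte at offset 22: 0xEF = 11101111 → 3-byte char (#9). Advance 3.
Reached end at offset 25 after 9 code points.

9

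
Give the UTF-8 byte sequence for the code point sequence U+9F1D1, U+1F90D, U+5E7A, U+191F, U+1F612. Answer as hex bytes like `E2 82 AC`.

F2 9F 87 91 F0 9F A4 8D E5 B9 BA E1 A4 9F F0 9F 98 92

U+9F1D1: 4-byte form → F2 9F 87 91.
U+1F90D: 4-byte form → F0 9F A4 8D.
U+5E7A: 3-byte form → E5 B9 BA.
U+191F: 3-byte form → E1 A4 9F.
U+1F612: 4-byte form → F0 9F 98 92.
Concatenated (18 bytes): F2 9F 87 91 F0 9F A4 8D E5 B9 BA E1 A4 9F F0 9F 98 92.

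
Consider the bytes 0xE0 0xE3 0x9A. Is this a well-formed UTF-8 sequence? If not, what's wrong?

Leading byte 0xE0 = 11100000 → 3-byte form.
Byte 2 is 0xE3 = 11100011, which is not 10xxxxxx — expected a continuation byte.

invalid (non-continuation byte where continuation expected)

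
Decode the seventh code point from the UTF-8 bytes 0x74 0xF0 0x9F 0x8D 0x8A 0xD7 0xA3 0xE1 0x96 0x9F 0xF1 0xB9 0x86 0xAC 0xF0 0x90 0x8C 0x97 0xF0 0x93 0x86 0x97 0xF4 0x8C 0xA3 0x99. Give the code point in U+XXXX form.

U+13197

Offset 0: leading byte 0x74 = 01110100 → 1-byte char #1 = 74.
Offset 1: leading byte 0xF0 = 11110000 → 4-byte char #2 = F0 9F 8D 8A.
Offset 5: leading byte 0xD7 = 11010111 → 2-byte char #3 = D7 A3.
Offset 7: leading byte 0xE1 = 11100001 → 3-byte char #4 = E1 96 9F.
Offset 10: leading byte 0xF1 = 11110001 → 4-byte char #5 = F1 B9 86 AC.
Offset 14: leading byte 0xF0 = 11110000 → 4-byte char #6 = F0 90 8C 97.
Offset 18: leading byte 0xF0 = 11110000 → 4-byte char #7 = F0 93 86 97.
Leading byte 0xF0 = 11110000 matches 11110xxx → 4-byte sequence.
Byte 1: 0xF0 = 11110000, payload 000 (3 bits).
Byte 2: 0x93 = 10010011 (10xxxxxx ✓), payload 010011.
Byte 3: 0x86 = 10000110 (10xxxxxx ✓), payload 000110.
Byte 4: 0x97 = 10010111 (10xxxxxx ✓), payload 010111.
Concatenate: 000010011000110010111 = 0x13197 (21 bits → U+13197).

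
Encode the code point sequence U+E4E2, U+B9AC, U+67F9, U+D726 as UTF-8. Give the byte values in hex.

EE 93 A2 EB A6 AC E6 9F B9 ED 9C A6

U+E4E2: 3-byte form → EE 93 A2.
U+B9AC: 3-byte form → EB A6 AC.
U+67F9: 3-byte form → E6 9F B9.
U+D726: 3-byte form → ED 9C A6.
Concatenated (12 bytes): EE 93 A2 EB A6 AC E6 9F B9 ED 9C A6.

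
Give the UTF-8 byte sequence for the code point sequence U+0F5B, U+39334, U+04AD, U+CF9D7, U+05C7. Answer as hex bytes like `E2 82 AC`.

U+0F5B: 3-byte form → E0 BD 9B.
U+39334: 4-byte form → F0 B9 8C B4.
U+04AD: 2-byte form → D2 AD.
U+CF9D7: 4-byte form → F3 8F A7 97.
U+05C7: 2-byte form → D7 87.
Concatenated (15 bytes): E0 BD 9B F0 B9 8C B4 D2 AD F3 8F A7 97 D7 87.

E0 BD 9B F0 B9 8C B4 D2 AD F3 8F A7 97 D7 87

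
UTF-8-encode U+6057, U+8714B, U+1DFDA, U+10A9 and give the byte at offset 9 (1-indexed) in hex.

0x9D

1-indexed offset 9 is 0-indexed offset 8.
U+6057 → 3-byte form E6 81 97 at offsets 0–2.
U+8714B → 4-byte form F2 87 85 8B at offsets 3–6.
U+1DFDA → 4-byte form F0 9D BF 9A at offsets 7–10.
Offset 8 falls in char 3's range; it's byte 2 of F0 9D BF 9A = 0x9D.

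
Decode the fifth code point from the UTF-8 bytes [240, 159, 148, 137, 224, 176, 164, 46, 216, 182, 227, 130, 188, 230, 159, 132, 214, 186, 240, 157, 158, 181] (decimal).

U+30BC

Offset 0: leading byte 0xF0 = 11110000 → 4-byte char #1 = F0 9F 94 89.
Offset 4: leading byte 0xE0 = 11100000 → 3-byte char #2 = E0 B0 A4.
Offset 7: leading byte 0x2E = 00101110 → 1-byte char #3 = 2E.
Offset 8: leading byte 0xD8 = 11011000 → 2-byte char #4 = D8 B6.
Offset 10: leading byte 0xE3 = 11100011 → 3-byte char #5 = E3 82 BC.
Leading byte 0xE3 = 11100011 matches 1110xxxx → 3-byte sequence.
Byte 1: 0xE3 = 11100011, payload 0011 (4 bits).
Byte 2: 0x82 = 10000010 (10xxxxxx ✓), payload 000010.
Byte 3: 0xBC = 10111100 (10xxxxxx ✓), payload 111100.
Concatenate: 0011000010111100 = 0x30BC (16 bits → U+30BC).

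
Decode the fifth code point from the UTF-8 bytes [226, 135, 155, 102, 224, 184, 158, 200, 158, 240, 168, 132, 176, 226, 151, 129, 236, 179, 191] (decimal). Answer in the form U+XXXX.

U+28130

Offset 0: leading byte 0xE2 = 11100010 → 3-byte char #1 = E2 87 9B.
Offset 3: leading byte 0x66 = 01100110 → 1-byte char #2 = 66.
Offset 4: leading byte 0xE0 = 11100000 → 3-byte char #3 = E0 B8 9E.
Offset 7: leading byte 0xC8 = 11001000 → 2-byte char #4 = C8 9E.
Offset 9: leading byte 0xF0 = 11110000 → 4-byte char #5 = F0 A8 84 B0.
Leading byte 0xF0 = 11110000 matches 11110xxx → 4-byte sequence.
Byte 1: 0xF0 = 11110000, payload 000 (3 bits).
Byte 2: 0xA8 = 10101000 (10xxxxxx ✓), payload 101000.
Byte 3: 0x84 = 10000100 (10xxxxxx ✓), payload 000100.
Byte 4: 0xB0 = 10110000 (10xxxxxx ✓), payload 110000.
Concatenate: 000101000000100110000 = 0x28130 (21 bits → U+28130).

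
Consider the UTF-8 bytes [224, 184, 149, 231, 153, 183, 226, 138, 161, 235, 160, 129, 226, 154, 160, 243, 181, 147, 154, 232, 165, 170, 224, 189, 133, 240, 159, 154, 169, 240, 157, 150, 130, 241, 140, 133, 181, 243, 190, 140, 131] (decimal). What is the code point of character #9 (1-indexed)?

U+1F6A9

Offset 0: leading byte 0xE0 = 11100000 → 3-byte char #1 = E0 B8 95.
Offset 3: leading byte 0xE7 = 11100111 → 3-byte char #2 = E7 99 B7.
Offset 6: leading byte 0xE2 = 11100010 → 3-byte char #3 = E2 8A A1.
Offset 9: leading byte 0xEB = 11101011 → 3-byte char #4 = EB A0 81.
Offset 12: leading byte 0xE2 = 11100010 → 3-byte char #5 = E2 9A A0.
Offset 15: leading byte 0xF3 = 11110011 → 4-byte char #6 = F3 B5 93 9A.
Offset 19: leading byte 0xE8 = 11101000 → 3-byte char #7 = E8 A5 AA.
Offset 22: leading byte 0xE0 = 11100000 → 3-byte char #8 = E0 BD 85.
Offset 25: leading byte 0xF0 = 11110000 → 4-byte char #9 = F0 9F 9A A9.
Leading byte 0xF0 = 11110000 matches 11110xxx → 4-byte sequence.
Byte 1: 0xF0 = 11110000, payload 000 (3 bits).
Byte 2: 0x9F = 10011111 (10xxxxxx ✓), payload 011111.
Byte 3: 0x9A = 10011010 (10xxxxxx ✓), payload 011010.
Byte 4: 0xA9 = 10101001 (10xxxxxx ✓), payload 101001.
Concatenate: 000011111011010101001 = 0x1F6A9 (21 bits → U+1F6A9).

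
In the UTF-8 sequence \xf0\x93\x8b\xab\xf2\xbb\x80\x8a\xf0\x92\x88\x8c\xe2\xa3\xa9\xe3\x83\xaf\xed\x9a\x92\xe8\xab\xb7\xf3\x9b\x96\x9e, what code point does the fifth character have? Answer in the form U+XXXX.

Offset 0: leading byte 0xF0 = 11110000 → 4-byte char #1 = F0 93 8B AB.
Offset 4: leading byte 0xF2 = 11110010 → 4-byte char #2 = F2 BB 80 8A.
Offset 8: leading byte 0xF0 = 11110000 → 4-byte char #3 = F0 92 88 8C.
Offset 12: leading byte 0xE2 = 11100010 → 3-byte char #4 = E2 A3 A9.
Offset 15: leading byte 0xE3 = 11100011 → 3-byte char #5 = E3 83 AF.
Leading byte 0xE3 = 11100011 matches 1110xxxx → 3-byte sequence.
Byte 1: 0xE3 = 11100011, payload 0011 (4 bits).
Byte 2: 0x83 = 10000011 (10xxxxxx ✓), payload 000011.
Byte 3: 0xAF = 10101111 (10xxxxxx ✓), payload 101111.
Concatenate: 0011000011101111 = 0x30EF (16 bits → U+30EF).

U+30EF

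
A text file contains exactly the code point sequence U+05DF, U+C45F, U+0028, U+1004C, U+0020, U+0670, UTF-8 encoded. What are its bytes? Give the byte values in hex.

U+05DF: 2-byte form → D7 9F.
U+C45F: 3-byte form → EC 91 9F.
U+0028: 1-byte form → 28.
U+1004C: 4-byte form → F0 90 81 8C.
U+0020: 1-byte form → 20.
U+0670: 2-byte form → D9 B0.
Concatenated (13 bytes): D7 9F EC 91 9F 28 F0 90 81 8C 20 D9 B0.

D7 9F EC 91 9F 28 F0 90 81 8C 20 D9 B0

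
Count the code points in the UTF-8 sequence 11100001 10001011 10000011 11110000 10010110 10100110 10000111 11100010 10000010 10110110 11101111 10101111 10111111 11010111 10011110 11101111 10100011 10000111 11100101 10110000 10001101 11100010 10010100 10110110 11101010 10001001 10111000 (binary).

Byte at offset 0: 0xE1 = 11100001 → 3-byte char (#1). Advance 3.
Byte at offset 3: 0xF0 = 11110000 → 4-byte char (#2). Advance 4.
Byte at offset 7: 0xE2 = 11100010 → 3-byte char (#3). Advance 3.
Byte at offset 10: 0xEF = 11101111 → 3-byte char (#4). Advance 3.
Byte at offset 13: 0xD7 = 11010111 → 2-byte char (#5). Advance 2.
Byte at offset 15: 0xEF = 11101111 → 3-byte char (#6). Advance 3.
Byte at offset 18: 0xE5 = 11100101 → 3-byte char (#7). Advance 3.
Byte at offset 21: 0xE2 = 11100010 → 3-byte char (#8). Advance 3.
Byte at offset 24: 0xEA = 11101010 → 3-byte char (#9). Advance 3.
Reached end at offset 27 after 9 code points.

9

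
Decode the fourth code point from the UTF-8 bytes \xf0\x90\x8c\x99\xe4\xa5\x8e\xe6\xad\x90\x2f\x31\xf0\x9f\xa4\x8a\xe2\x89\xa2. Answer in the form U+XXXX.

U+002F

Offset 0: leading byte 0xF0 = 11110000 → 4-byte char #1 = F0 90 8C 99.
Offset 4: leading byte 0xE4 = 11100100 → 3-byte char #2 = E4 A5 8E.
Offset 7: leading byte 0xE6 = 11100110 → 3-byte char #3 = E6 AD 90.
Offset 10: leading byte 0x2F = 00101111 → 1-byte char #4 = 2F.
Leading byte 0x2F = 00101111 matches 0xxxxxxx → 1-byte sequence.
Byte 1: 0x2F = 00101111, payload 0101111 (7 bits).
Concatenate: 0101111 = 0x2F (7 bits → U+002F).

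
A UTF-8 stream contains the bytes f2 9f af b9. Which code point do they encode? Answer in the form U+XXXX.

U+9FBF9

Leading byte 0xF2 = 11110010 matches 11110xxx → 4-byte sequence.
Byte 1: 0xF2 = 11110010, payload 010 (3 bits).
Byte 2: 0x9F = 10011111 (10xxxxxx ✓), payload 011111.
Byte 3: 0xAF = 10101111 (10xxxxxx ✓), payload 101111.
Byte 4: 0xB9 = 10111001 (10xxxxxx ✓), payload 111001.
Concatenate: 010011111101111111001 = 0x9FBF9 (21 bits → U+9FBF9).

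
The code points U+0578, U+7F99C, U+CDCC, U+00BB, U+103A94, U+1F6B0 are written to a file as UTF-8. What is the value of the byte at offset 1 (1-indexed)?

1-indexed offset 1 is 0-indexed offset 0.
U+0578 → 2-byte form D5 B8 at offsets 0–1.
Offset 0 falls in char 1's range; it's byte 1 of D5 B8 = 0xD5.

0xD5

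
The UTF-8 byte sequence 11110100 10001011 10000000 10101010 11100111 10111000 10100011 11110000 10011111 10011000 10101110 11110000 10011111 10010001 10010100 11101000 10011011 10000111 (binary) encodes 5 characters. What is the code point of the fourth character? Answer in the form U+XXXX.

U+1F454

Offset 0: leading byte 0xF4 = 11110100 → 4-byte char #1 = F4 8B 80 AA.
Offset 4: leading byte 0xE7 = 11100111 → 3-byte char #2 = E7 B8 A3.
Offset 7: leading byte 0xF0 = 11110000 → 4-byte char #3 = F0 9F 98 AE.
Offset 11: leading byte 0xF0 = 11110000 → 4-byte char #4 = F0 9F 91 94.
Leading byte 0xF0 = 11110000 matches 11110xxx → 4-byte sequence.
Byte 1: 0xF0 = 11110000, payload 000 (3 bits).
Byte 2: 0x9F = 10011111 (10xxxxxx ✓), payload 011111.
Byte 3: 0x91 = 10010001 (10xxxxxx ✓), payload 010001.
Byte 4: 0x94 = 10010100 (10xxxxxx ✓), payload 010100.
Concatenate: 000011111010001010100 = 0x1F454 (21 bits → U+1F454).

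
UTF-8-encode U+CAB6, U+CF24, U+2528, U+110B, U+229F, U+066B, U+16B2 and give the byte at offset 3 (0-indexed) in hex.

U+CAB6 → 3-byte form EC AA B6 at offsets 0–2.
U+CF24 → 3-byte form EC BC A4 at offsets 3–5.
Offset 3 falls in char 2's range; it's byte 1 of EC BC A4 = 0xEC.

0xEC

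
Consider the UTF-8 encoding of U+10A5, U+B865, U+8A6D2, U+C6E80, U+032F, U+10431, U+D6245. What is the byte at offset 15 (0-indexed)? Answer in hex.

U+10A5 → 3-byte form E1 82 A5 at offsets 0–2.
U+B865 → 3-byte form EB A1 A5 at offsets 3–5.
U+8A6D2 → 4-byte form F2 8A 9B 92 at offsets 6–9.
U+C6E80 → 4-byte form F3 86 BA 80 at offsets 10–13.
U+032F → 2-byte form CC AF at offsets 14–15.
Offset 15 falls in char 5's range; it's byte 2 of CC AF = 0xAF.

0xAF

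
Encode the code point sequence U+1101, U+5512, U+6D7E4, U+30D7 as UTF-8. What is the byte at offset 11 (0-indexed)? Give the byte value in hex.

U+1101 → 3-byte form E1 84 81 at offsets 0–2.
U+5512 → 3-byte form E5 94 92 at offsets 3–5.
U+6D7E4 → 4-byte form F1 AD 9F A4 at offsets 6–9.
U+30D7 → 3-byte form E3 83 97 at offsets 10–12.
Offset 11 falls in char 4's range; it's byte 2 of E3 83 97 = 0x83.

0x83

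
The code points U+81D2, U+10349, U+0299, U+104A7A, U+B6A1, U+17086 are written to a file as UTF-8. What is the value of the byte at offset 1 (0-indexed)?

0x87

U+81D2 → 3-byte form E8 87 92 at offsets 0–2.
Offset 1 falls in char 1's range; it's byte 2 of E8 87 92 = 0x87.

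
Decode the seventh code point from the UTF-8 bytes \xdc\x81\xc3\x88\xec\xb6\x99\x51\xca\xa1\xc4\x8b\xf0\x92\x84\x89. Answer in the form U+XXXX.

Offset 0: leading byte 0xDC = 11011100 → 2-byte char #1 = DC 81.
Offset 2: leading byte 0xC3 = 11000011 → 2-byte char #2 = C3 88.
Offset 4: leading byte 0xEC = 11101100 → 3-byte char #3 = EC B6 99.
Offset 7: leading byte 0x51 = 01010001 → 1-byte char #4 = 51.
Offset 8: leading byte 0xCA = 11001010 → 2-byte char #5 = CA A1.
Offset 10: leading byte 0xC4 = 11000100 → 2-byte char #6 = C4 8B.
Offset 12: leading byte 0xF0 = 11110000 → 4-byte char #7 = F0 92 84 89.
Leading byte 0xF0 = 11110000 matches 11110xxx → 4-byte sequence.
Byte 1: 0xF0 = 11110000, payload 000 (3 bits).
Byte 2: 0x92 = 10010010 (10xxxxxx ✓), payload 010010.
Byte 3: 0x84 = 10000100 (10xxxxxx ✓), payload 000100.
Byte 4: 0x89 = 10001001 (10xxxxxx ✓), payload 001001.
Concatenate: 000010010000100001001 = 0x12109 (21 bits → U+12109).

U+12109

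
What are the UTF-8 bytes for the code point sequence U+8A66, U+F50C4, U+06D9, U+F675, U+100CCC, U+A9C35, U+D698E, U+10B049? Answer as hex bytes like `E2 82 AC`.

U+8A66: 3-byte form → E8 A9 A6.
U+F50C4: 4-byte form → F3 B5 83 84.
U+06D9: 2-byte form → DB 99.
U+F675: 3-byte form → EF 99 B5.
U+100CCC: 4-byte form → F4 80 B3 8C.
U+A9C35: 4-byte form → F2 A9 B0 B5.
U+D698E: 4-byte form → F3 96 A6 8E.
U+10B049: 4-byte form → F4 8B 81 89.
Concatenated (28 bytes): E8 A9 A6 F3 B5 83 84 DB 99 EF 99 B5 F4 80 B3 8C F2 A9 B0 B5 F3 96 A6 8E F4 8B 81 89.

E8 A9 A6 F3 B5 83 84 DB 99 EF 99 B5 F4 80 B3 8C F2 A9 B0 B5 F3 96 A6 8E F4 8B 81 89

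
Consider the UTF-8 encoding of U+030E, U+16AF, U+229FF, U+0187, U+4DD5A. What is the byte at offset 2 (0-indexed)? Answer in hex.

0xE1

U+030E → 2-byte form CC 8E at offsets 0–1.
U+16AF → 3-byte form E1 9A AF at offsets 2–4.
Offset 2 falls in char 2's range; it's byte 1 of E1 9A AF = 0xE1.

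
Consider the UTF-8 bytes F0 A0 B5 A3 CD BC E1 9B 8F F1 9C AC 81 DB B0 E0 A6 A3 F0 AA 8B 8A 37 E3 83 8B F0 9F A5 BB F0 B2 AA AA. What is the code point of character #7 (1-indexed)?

Offset 0: leading byte 0xF0 = 11110000 → 4-byte char #1 = F0 A0 B5 A3.
Offset 4: leading byte 0xCD = 11001101 → 2-byte char #2 = CD BC.
Offset 6: leading byte 0xE1 = 11100001 → 3-byte char #3 = E1 9B 8F.
Offset 9: leading byte 0xF1 = 11110001 → 4-byte char #4 = F1 9C AC 81.
Offset 13: leading byte 0xDB = 11011011 → 2-byte char #5 = DB B0.
Offset 15: leading byte 0xE0 = 11100000 → 3-byte char #6 = E0 A6 A3.
Offset 18: leading byte 0xF0 = 11110000 → 4-byte char #7 = F0 AA 8B 8A.
Leading byte 0xF0 = 11110000 matches 11110xxx → 4-byte sequence.
Byte 1: 0xF0 = 11110000, payload 000 (3 bits).
Byte 2: 0xAA = 10101010 (10xxxxxx ✓), payload 101010.
Byte 3: 0x8B = 10001011 (10xxxxxx ✓), payload 001011.
Byte 4: 0x8A = 10001010 (10xxxxxx ✓), payload 001010.
Concatenate: 000101010001011001010 = 0x2A2CA (21 bits → U+2A2CA).

U+2A2CA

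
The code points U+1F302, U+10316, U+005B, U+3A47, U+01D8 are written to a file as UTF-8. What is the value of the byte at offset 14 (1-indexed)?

1-indexed offset 14 is 0-indexed offset 13.
U+1F302 → 4-byte form F0 9F 8C 82 at offsets 0–3.
U+10316 → 4-byte form F0 90 8C 96 at offsets 4–7.
U+005B → 1-byte form 5B at offsets 8–8.
U+3A47 → 3-byte form E3 A9 87 at offsets 9–11.
U+01D8 → 2-byte form C7 98 at offsets 12–13.
Offset 13 falls in char 5's range; it's byte 2 of C7 98 = 0x98.

0x98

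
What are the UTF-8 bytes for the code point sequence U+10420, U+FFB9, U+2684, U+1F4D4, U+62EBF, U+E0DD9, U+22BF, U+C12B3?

F0 90 90 A0 EF BE B9 E2 9A 84 F0 9F 93 94 F1 A2 BA BF F3 A0 B7 99 E2 8A BF F3 81 8A B3

U+10420: 4-byte form → F0 90 90 A0.
U+FFB9: 3-byte form → EF BE B9.
U+2684: 3-byte form → E2 9A 84.
U+1F4D4: 4-byte form → F0 9F 93 94.
U+62EBF: 4-byte form → F1 A2 BA BF.
U+E0DD9: 4-byte form → F3 A0 B7 99.
U+22BF: 3-byte form → E2 8A BF.
U+C12B3: 4-byte form → F3 81 8A B3.
Concatenated (29 bytes): F0 90 90 A0 EF BE B9 E2 9A 84 F0 9F 93 94 F1 A2 BA BF F3 A0 B7 99 E2 8A BF F3 81 8A B3.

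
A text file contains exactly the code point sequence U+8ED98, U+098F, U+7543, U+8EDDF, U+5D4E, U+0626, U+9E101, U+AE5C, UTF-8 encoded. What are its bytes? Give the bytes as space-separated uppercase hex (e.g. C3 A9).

U+8ED98: 4-byte form → F2 8E B6 98.
U+098F: 3-byte form → E0 A6 8F.
U+7543: 3-byte form → E7 95 83.
U+8EDDF: 4-byte form → F2 8E B7 9F.
U+5D4E: 3-byte form → E5 B5 8E.
U+0626: 2-byte form → D8 A6.
U+9E101: 4-byte form → F2 9E 84 81.
U+AE5C: 3-byte form → EA B9 9C.
Concatenated (26 bytes): F2 8E B6 98 E0 A6 8F E7 95 83 F2 8E B7 9F E5 B5 8E D8 A6 F2 9E 84 81 EA B9 9C.

F2 8E B6 98 E0 A6 8F E7 95 83 F2 8E B7 9F E5 B5 8E D8 A6 F2 9E 84 81 EA B9 9C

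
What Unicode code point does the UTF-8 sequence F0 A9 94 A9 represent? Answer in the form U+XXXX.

U+29529

Leading byte 0xF0 = 11110000 matches 11110xxx → 4-byte sequence.
Byte 1: 0xF0 = 11110000, payload 000 (3 bits).
Byte 2: 0xA9 = 10101001 (10xxxxxx ✓), payload 101001.
Byte 3: 0x94 = 10010100 (10xxxxxx ✓), payload 010100.
Byte 4: 0xA9 = 10101001 (10xxxxxx ✓), payload 101001.
Concatenate: 000101001010100101001 = 0x29529 (21 bits → U+29529).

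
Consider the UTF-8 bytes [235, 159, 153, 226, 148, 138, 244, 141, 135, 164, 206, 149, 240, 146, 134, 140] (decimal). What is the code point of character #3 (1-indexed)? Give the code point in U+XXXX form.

U+10D1E4

Offset 0: leading byte 0xEB = 11101011 → 3-byte char #1 = EB 9F 99.
Offset 3: leading byte 0xE2 = 11100010 → 3-byte char #2 = E2 94 8A.
Offset 6: leading byte 0xF4 = 11110100 → 4-byte char #3 = F4 8D 87 A4.
Leading byte 0xF4 = 11110100 matches 11110xxx → 4-byte sequence.
Byte 1: 0xF4 = 11110100, payload 100 (3 bits).
Byte 2: 0x8D = 10001101 (10xxxxxx ✓), payload 001101.
Byte 3: 0x87 = 10000111 (10xxxxxx ✓), payload 000111.
Byte 4: 0xA4 = 10100100 (10xxxxxx ✓), payload 100100.
Concatenate: 100001101000111100100 = 0x10D1E4 (21 bits → U+10D1E4).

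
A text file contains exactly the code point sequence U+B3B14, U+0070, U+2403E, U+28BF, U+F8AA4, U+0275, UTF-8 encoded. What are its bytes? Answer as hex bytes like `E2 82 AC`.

U+B3B14: 4-byte form → F2 B3 AC 94.
U+0070: 1-byte form → 70.
U+2403E: 4-byte form → F0 A4 80 BE.
U+28BF: 3-byte form → E2 A2 BF.
U+F8AA4: 4-byte form → F3 B8 AA A4.
U+0275: 2-byte form → C9 B5.
Concatenated (18 bytes): F2 B3 AC 94 70 F0 A4 80 BE E2 A2 BF F3 B8 AA A4 C9 B5.

F2 B3 AC 94 70 F0 A4 80 BE E2 A2 BF F3 B8 AA A4 C9 B5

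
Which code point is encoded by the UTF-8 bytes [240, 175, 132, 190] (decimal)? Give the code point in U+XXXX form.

U+2F13E

Leading byte 0xF0 = 11110000 matches 11110xxx → 4-byte sequence.
Byte 1: 0xF0 = 11110000, payload 000 (3 bits).
Byte 2: 0xAF = 10101111 (10xxxxxx ✓), payload 101111.
Byte 3: 0x84 = 10000100 (10xxxxxx ✓), payload 000100.
Byte 4: 0xBE = 10111110 (10xxxxxx ✓), payload 111110.
Concatenate: 000101111000100111110 = 0x2F13E (21 bits → U+2F13E).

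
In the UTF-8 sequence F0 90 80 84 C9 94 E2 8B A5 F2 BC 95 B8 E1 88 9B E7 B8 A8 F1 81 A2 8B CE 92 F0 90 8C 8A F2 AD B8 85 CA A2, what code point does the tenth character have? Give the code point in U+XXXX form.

Offset 0: leading byte 0xF0 = 11110000 → 4-byte char #1 = F0 90 80 84.
Offset 4: leading byte 0xC9 = 11001001 → 2-byte char #2 = C9 94.
Offset 6: leading byte 0xE2 = 11100010 → 3-byte char #3 = E2 8B A5.
Offset 9: leading byte 0xF2 = 11110010 → 4-byte char #4 = F2 BC 95 B8.
Offset 13: leading byte 0xE1 = 11100001 → 3-byte char #5 = E1 88 9B.
Offset 16: leading byte 0xE7 = 11100111 → 3-byte char #6 = E7 B8 A8.
Offset 19: leading byte 0xF1 = 11110001 → 4-byte char #7 = F1 81 A2 8B.
Offset 23: leading byte 0xCE = 11001110 → 2-byte char #8 = CE 92.
Offset 25: leading byte 0xF0 = 11110000 → 4-byte char #9 = F0 90 8C 8A.
Offset 29: leading byte 0xF2 = 11110010 → 4-byte char #10 = F2 AD B8 85.
Leading byte 0xF2 = 11110010 matches 11110xxx → 4-byte sequence.
Byte 1: 0xF2 = 11110010, payload 010 (3 bits).
Byte 2: 0xAD = 10101101 (10xxxxxx ✓), payload 101101.
Byte 3: 0xB8 = 10111000 (10xxxxxx ✓), payload 111000.
Byte 4: 0x85 = 10000101 (10xxxxxx ✓), payload 000101.
Concatenate: 010101101111000000101 = 0xADE05 (21 bits → U+ADE05).

U+ADE05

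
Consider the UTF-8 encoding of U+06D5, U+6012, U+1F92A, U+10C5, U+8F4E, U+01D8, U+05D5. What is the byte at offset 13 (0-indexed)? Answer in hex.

U+06D5 → 2-byte form DB 95 at offsets 0–1.
U+6012 → 3-byte form E6 80 92 at offsets 2–4.
U+1F92A → 4-byte form F0 9F A4 AA at offsets 5–8.
U+10C5 → 3-byte form E1 83 85 at offsets 9–11.
U+8F4E → 3-byte form E8 BD 8E at offsets 12–14.
Offset 13 falls in char 5's range; it's byte 2 of E8 BD 8E = 0xBD.

0xBD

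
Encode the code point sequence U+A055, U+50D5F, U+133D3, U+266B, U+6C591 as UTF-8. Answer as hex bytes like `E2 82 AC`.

EA 81 95 F1 90 B5 9F F0 93 8F 93 E2 99 AB F1 AC 96 91

U+A055: 3-byte form → EA 81 95.
U+50D5F: 4-byte form → F1 90 B5 9F.
U+133D3: 4-byte form → F0 93 8F 93.
U+266B: 3-byte form → E2 99 AB.
U+6C591: 4-byte form → F1 AC 96 91.
Concatenated (18 bytes): EA 81 95 F1 90 B5 9F F0 93 8F 93 E2 99 AB F1 AC 96 91.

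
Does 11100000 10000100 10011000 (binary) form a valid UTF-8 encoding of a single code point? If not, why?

invalid (overlong encoding)

Leading byte 0xE0 = 11100000 → 3-byte form.
Continuation bytes all match 10xxxxxx. Payload decodes to 0x118.
But 0x118 < 0x800, the minimum for a 3-byte sequence — this is an overlong encoding.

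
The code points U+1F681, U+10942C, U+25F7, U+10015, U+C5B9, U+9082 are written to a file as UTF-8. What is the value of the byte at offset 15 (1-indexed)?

0x95

1-indexed offset 15 is 0-indexed offset 14.
U+1F681 → 4-byte form F0 9F 9A 81 at offsets 0–3.
U+10942C → 4-byte form F4 89 90 AC at offsets 4–7.
U+25F7 → 3-byte form E2 97 B7 at offsets 8–10.
U+10015 → 4-byte form F0 90 80 95 at offsets 11–14.
Offset 14 falls in char 4's range; it's byte 4 of F0 90 80 95 = 0x95.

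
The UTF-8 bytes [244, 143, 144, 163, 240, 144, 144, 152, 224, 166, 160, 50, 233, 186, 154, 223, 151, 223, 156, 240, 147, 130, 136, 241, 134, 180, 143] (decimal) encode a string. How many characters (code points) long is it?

9

Byte at offset 0: 0xF4 = 11110100 → 4-byte char (#1). Advance 4.
Byte at offset 4: 0xF0 = 11110000 → 4-byte char (#2). Advance 4.
Byte at offset 8: 0xE0 = 11100000 → 3-byte char (#3). Advance 3.
Byte at offset 11: 0x32 = 00110010 → 1-byte char (#4). Advance 1.
Byte at offset 12: 0xE9 = 11101001 → 3-byte char (#5). Advance 3.
Byte at offset 15: 0xDF = 11011111 → 2-byte char (#6). Advance 2.
Byte at offset 17: 0xDF = 11011111 → 2-byte char (#7). Advance 2.
Byte at offset 19: 0xF0 = 11110000 → 4-byte char (#8). Advance 4.
Byte at offset 23: 0xF1 = 11110001 → 4-byte char (#9). Advance 4.
Reached end at offset 27 after 9 code points.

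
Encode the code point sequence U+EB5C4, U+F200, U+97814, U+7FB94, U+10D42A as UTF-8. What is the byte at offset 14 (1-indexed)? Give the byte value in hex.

0xAE

1-indexed offset 14 is 0-indexed offset 13.
U+EB5C4 → 4-byte form F3 AB 97 84 at offsets 0–3.
U+F200 → 3-byte form EF 88 80 at offsets 4–6.
U+97814 → 4-byte form F2 97 A0 94 at offsets 7–10.
U+7FB94 → 4-byte form F1 BF AE 94 at offsets 11–14.
Offset 13 falls in char 4's range; it's byte 3 of F1 BF AE 94 = 0xAE.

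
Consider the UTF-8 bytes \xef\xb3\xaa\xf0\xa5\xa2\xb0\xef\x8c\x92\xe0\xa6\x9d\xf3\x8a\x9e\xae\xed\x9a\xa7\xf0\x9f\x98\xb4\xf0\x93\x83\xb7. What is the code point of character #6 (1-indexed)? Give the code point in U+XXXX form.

U+D6A7

Offset 0: leading byte 0xEF = 11101111 → 3-byte char #1 = EF B3 AA.
Offset 3: leading byte 0xF0 = 11110000 → 4-byte char #2 = F0 A5 A2 B0.
Offset 7: leading byte 0xEF = 11101111 → 3-byte char #3 = EF 8C 92.
Offset 10: leading byte 0xE0 = 11100000 → 3-byte char #4 = E0 A6 9D.
Offset 13: leading byte 0xF3 = 11110011 → 4-byte char #5 = F3 8A 9E AE.
Offset 17: leading byte 0xED = 11101101 → 3-byte char #6 = ED 9A A7.
Leading byte 0xED = 11101101 matches 1110xxxx → 3-byte sequence.
Byte 1: 0xED = 11101101, payload 1101 (4 bits).
Byte 2: 0x9A = 10011010 (10xxxxxx ✓), payload 011010.
Byte 3: 0xA7 = 10100111 (10xxxxxx ✓), payload 100111.
Concatenate: 1101011010100111 = 0xD6A7 (16 bits → U+D6A7).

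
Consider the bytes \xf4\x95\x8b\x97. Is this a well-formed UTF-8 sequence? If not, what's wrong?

Leading byte 0xF4 = 11110100 → 4-byte form.
Payload = 0x1152D7, which exceeds U+10FFFF, the maximum Unicode code point. (Leading bytes F5–FF, or F4 followed by ≥ 0x90, are invalid.)

invalid (encodes a value above U+10FFFF)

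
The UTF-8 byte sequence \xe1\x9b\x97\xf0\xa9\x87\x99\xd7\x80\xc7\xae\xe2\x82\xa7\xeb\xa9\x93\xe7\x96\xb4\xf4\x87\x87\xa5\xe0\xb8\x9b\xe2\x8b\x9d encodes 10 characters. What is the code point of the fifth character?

Offset 0: leading byte 0xE1 = 11100001 → 3-byte char #1 = E1 9B 97.
Offset 3: leading byte 0xF0 = 11110000 → 4-byte char #2 = F0 A9 87 99.
Offset 7: leading byte 0xD7 = 11010111 → 2-byte char #3 = D7 80.
Offset 9: leading byte 0xC7 = 11000111 → 2-byte char #4 = C7 AE.
Offset 11: leading byte 0xE2 = 11100010 → 3-byte char #5 = E2 82 A7.
Leading byte 0xE2 = 11100010 matches 1110xxxx → 3-byte sequence.
Byte 1: 0xE2 = 11100010, payload 0010 (4 bits).
Byte 2: 0x82 = 10000010 (10xxxxxx ✓), payload 000010.
Byte 3: 0xA7 = 10100111 (10xxxxxx ✓), payload 100111.
Concatenate: 0010000010100111 = 0x20A7 (16 bits → U+20A7).

U+20A7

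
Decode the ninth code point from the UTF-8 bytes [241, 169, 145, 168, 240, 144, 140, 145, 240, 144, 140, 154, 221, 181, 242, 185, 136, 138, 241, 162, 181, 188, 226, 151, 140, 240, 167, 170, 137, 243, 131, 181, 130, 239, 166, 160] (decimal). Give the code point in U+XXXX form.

Offset 0: leading byte 0xF1 = 11110001 → 4-byte char #1 = F1 A9 91 A8.
Offset 4: leading byte 0xF0 = 11110000 → 4-byte char #2 = F0 90 8C 91.
Offset 8: leading byte 0xF0 = 11110000 → 4-byte char #3 = F0 90 8C 9A.
Offset 12: leading byte 0xDD = 11011101 → 2-byte char #4 = DD B5.
Offset 14: leading byte 0xF2 = 11110010 → 4-byte char #5 = F2 B9 88 8A.
Offset 18: leading byte 0xF1 = 11110001 → 4-byte char #6 = F1 A2 B5 BC.
Offset 22: leading byte 0xE2 = 11100010 → 3-byte char #7 = E2 97 8C.
Offset 25: leading byte 0xF0 = 11110000 → 4-byte char #8 = F0 A7 AA 89.
Offset 29: leading byte 0xF3 = 11110011 → 4-byte char #9 = F3 83 B5 82.
Leading byte 0xF3 = 11110011 matches 11110xxx → 4-byte sequence.
Byte 1: 0xF3 = 11110011, payload 011 (3 bits).
Byte 2: 0x83 = 10000011 (10xxxxxx ✓), payload 000011.
Byte 3: 0xB5 = 10110101 (10xxxxxx ✓), payload 110101.
Byte 4: 0x82 = 10000010 (10xxxxxx ✓), payload 000010.
Concatenate: 011000011110101000010 = 0xC3D42 (21 bits → U+C3D42).

U+C3D42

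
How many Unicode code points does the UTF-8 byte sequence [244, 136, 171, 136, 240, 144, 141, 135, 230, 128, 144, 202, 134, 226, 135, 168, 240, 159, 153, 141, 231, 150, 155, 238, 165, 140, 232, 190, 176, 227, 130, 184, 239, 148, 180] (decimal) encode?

Byte at offset 0: 0xF4 = 11110100 → 4-byte char (#1). Advance 4.
Byte at offset 4: 0xF0 = 11110000 → 4-byte char (#2). Advance 4.
Byte at offset 8: 0xE6 = 11100110 → 3-byte char (#3). Advance 3.
Byte at offset 11: 0xCA = 11001010 → 2-byte char (#4). Advance 2.
Byte at offset 13: 0xE2 = 11100010 → 3-byte char (#5). Advance 3.
Byte at offset 16: 0xF0 = 11110000 → 4-byte char (#6). Advance 4.
Byte at offset 20: 0xE7 = 11100111 → 3-byte char (#7). Advance 3.
Byte at offset 23: 0xEE = 11101110 → 3-byte char (#8). Advance 3.
Byte at offset 26: 0xE8 = 11101000 → 3-byte char (#9). Advance 3.
Byte at offset 29: 0xE3 = 11100011 → 3-byte char (#10). Advance 3.
Byte at offset 32: 0xEF = 11101111 → 3-byte char (#11). Advance 3.
Reached end at offset 35 after 11 code points.

11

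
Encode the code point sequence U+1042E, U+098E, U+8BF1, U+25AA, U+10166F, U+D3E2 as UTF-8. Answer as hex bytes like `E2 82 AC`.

U+1042E: 4-byte form → F0 90 90 AE.
U+098E: 3-byte form → E0 A6 8E.
U+8BF1: 3-byte form → E8 AF B1.
U+25AA: 3-byte form → E2 96 AA.
U+10166F: 4-byte form → F4 81 99 AF.
U+D3E2: 3-byte form → ED 8F A2.
Concatenated (20 bytes): F0 90 90 AE E0 A6 8E E8 AF B1 E2 96 AA F4 81 99 AF ED 8F A2.

F0 90 90 AE E0 A6 8E E8 AF B1 E2 96 AA F4 81 99 AF ED 8F A2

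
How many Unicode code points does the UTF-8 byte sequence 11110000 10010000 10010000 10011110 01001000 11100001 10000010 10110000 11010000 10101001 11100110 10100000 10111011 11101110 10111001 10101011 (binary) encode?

Byte at offset 0: 0xF0 = 11110000 → 4-byte char (#1). Advance 4.
Byte at offset 4: 0x48 = 01001000 → 1-byte char (#2). Advance 1.
Byte at offset 5: 0xE1 = 11100001 → 3-byte char (#3). Advance 3.
Byte at offset 8: 0xD0 = 11010000 → 2-byte char (#4). Advance 2.
Byte at offset 10: 0xE6 = 11100110 → 3-byte char (#5). Advance 3.
Byte at offset 13: 0xEE = 11101110 → 3-byte char (#6). Advance 3.
Reached end at offset 16 after 6 code points.

6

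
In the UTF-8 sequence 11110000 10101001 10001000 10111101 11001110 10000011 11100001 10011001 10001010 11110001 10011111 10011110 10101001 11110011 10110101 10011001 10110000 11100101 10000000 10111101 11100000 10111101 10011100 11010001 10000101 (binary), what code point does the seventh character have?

Offset 0: leading byte 0xF0 = 11110000 → 4-byte char #1 = F0 A9 88 BD.
Offset 4: leading byte 0xCE = 11001110 → 2-byte char #2 = CE 83.
Offset 6: leading byte 0xE1 = 11100001 → 3-byte char #3 = E1 99 8A.
Offset 9: leading byte 0xF1 = 11110001 → 4-byte char #4 = F1 9F 9E A9.
Offset 13: leading byte 0xF3 = 11110011 → 4-byte char #5 = F3 B5 99 B0.
Offset 17: leading byte 0xE5 = 11100101 → 3-byte char #6 = E5 80 BD.
Offset 20: leading byte 0xE0 = 11100000 → 3-byte char #7 = E0 BD 9C.
Leading byte 0xE0 = 11100000 matches 1110xxxx → 3-byte sequence.
Byte 1: 0xE0 = 11100000, payload 0000 (4 bits).
Byte 2: 0xBD = 10111101 (10xxxxxx ✓), payload 111101.
Byte 3: 0x9C = 10011100 (10xxxxxx ✓), payload 011100.
Concatenate: 0000111101011100 = 0xF5C (16 bits → U+0F5C).

U+0F5C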